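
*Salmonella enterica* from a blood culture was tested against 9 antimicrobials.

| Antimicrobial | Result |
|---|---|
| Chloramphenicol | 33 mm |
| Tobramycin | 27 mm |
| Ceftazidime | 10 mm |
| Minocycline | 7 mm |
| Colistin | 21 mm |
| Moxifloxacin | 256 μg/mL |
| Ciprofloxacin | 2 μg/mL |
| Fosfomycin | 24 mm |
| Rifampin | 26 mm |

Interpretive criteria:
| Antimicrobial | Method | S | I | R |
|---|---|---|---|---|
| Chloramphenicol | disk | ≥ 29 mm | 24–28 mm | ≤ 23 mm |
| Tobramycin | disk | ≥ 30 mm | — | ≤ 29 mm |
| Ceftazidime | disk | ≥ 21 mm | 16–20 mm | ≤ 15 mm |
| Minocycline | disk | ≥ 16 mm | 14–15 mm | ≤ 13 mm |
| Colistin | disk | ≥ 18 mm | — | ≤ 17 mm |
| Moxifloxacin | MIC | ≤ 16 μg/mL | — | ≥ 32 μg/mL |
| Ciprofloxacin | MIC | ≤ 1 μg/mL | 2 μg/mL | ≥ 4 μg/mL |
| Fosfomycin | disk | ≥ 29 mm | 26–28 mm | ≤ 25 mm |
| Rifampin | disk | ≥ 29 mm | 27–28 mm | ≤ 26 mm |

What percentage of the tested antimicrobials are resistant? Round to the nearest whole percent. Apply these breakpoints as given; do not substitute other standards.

Chloramphenicol 33 mm: ≥ 29 mm ⇒ S
Tobramycin 27 mm: ≤ 29 mm — resistant
Ceftazidime: 10 mm is ≤ 15 mm → resistant
Minocycline: 7 mm is ≤ 13 mm ⇒ Resistant
Colistin: 21 mm is ≥ 18 mm ⇒ susceptible
Moxifloxacin 256 μg/mL: ≥ 32 μg/mL ⇒ R
Ciprofloxacin (2 μg/mL) = 2 μg/mL — Intermediate
Fosfomycin (24 mm) ≤ 25 mm → Resistant
Rifampin (26 mm) ≤ 26 mm ⇒ R
Resistant: 6/9

67%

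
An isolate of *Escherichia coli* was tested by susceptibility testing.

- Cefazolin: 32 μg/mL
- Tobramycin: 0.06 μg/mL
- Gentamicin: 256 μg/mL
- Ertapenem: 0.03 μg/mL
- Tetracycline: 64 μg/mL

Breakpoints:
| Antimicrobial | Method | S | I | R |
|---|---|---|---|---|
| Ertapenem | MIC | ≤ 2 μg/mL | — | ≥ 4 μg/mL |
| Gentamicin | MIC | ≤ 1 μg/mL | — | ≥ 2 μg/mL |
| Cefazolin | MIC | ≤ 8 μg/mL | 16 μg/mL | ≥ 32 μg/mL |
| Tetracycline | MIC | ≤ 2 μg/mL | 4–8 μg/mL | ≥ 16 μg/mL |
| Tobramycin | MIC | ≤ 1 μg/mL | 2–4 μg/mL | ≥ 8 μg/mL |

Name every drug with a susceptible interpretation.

Cefazolin: 32 μg/mL is ≥ 32 μg/mL — R
Tobramycin (0.06 μg/mL) ≤ 1 μg/mL → Susceptible
Gentamicin (256 μg/mL) ≥ 2 μg/mL — resistant
Ertapenem (0.03 μg/mL) ≤ 2 μg/mL — susceptible
Tetracycline (64 μg/mL) ≥ 16 μg/mL — resistant

tobramycin, ertapenem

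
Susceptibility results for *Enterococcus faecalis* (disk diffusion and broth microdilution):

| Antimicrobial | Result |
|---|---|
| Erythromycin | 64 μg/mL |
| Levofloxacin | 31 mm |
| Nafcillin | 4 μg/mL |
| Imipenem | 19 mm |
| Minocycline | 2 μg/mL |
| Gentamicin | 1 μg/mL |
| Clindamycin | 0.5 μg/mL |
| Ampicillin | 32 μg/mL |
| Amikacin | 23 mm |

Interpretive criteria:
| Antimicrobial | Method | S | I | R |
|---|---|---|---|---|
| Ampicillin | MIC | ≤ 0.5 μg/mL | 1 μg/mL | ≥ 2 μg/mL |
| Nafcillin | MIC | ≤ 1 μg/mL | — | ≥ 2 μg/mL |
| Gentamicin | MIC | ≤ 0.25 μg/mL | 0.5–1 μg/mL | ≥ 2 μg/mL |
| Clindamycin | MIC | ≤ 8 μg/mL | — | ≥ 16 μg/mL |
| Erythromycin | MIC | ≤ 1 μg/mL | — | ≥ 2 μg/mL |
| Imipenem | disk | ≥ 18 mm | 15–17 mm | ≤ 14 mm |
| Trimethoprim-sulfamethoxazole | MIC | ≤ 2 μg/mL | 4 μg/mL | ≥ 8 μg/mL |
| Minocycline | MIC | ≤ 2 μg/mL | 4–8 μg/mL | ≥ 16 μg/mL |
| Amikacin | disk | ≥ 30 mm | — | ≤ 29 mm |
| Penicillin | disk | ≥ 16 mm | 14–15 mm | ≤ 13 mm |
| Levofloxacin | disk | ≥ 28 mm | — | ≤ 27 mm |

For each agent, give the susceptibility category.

Erythromycin (64 μg/mL) ≥ 2 μg/mL ⇒ resistant
Levofloxacin: 31 mm is ≥ 28 mm → Susceptible
Nafcillin (4 μg/mL) ≥ 2 μg/mL ⇒ R
Imipenem: 19 mm is ≥ 18 mm ⇒ S
Minocycline 2 μg/mL: ≤ 2 μg/mL — S
Gentamicin: 1 μg/mL is in 0.5–1 μg/mL — Intermediate
Clindamycin (0.5 μg/mL) ≤ 8 μg/mL → S
Ampicillin 32 μg/mL: ≥ 2 μg/mL — R
Amikacin 23 mm: ≤ 29 mm — R

R, S, R, S, S, I, S, R, R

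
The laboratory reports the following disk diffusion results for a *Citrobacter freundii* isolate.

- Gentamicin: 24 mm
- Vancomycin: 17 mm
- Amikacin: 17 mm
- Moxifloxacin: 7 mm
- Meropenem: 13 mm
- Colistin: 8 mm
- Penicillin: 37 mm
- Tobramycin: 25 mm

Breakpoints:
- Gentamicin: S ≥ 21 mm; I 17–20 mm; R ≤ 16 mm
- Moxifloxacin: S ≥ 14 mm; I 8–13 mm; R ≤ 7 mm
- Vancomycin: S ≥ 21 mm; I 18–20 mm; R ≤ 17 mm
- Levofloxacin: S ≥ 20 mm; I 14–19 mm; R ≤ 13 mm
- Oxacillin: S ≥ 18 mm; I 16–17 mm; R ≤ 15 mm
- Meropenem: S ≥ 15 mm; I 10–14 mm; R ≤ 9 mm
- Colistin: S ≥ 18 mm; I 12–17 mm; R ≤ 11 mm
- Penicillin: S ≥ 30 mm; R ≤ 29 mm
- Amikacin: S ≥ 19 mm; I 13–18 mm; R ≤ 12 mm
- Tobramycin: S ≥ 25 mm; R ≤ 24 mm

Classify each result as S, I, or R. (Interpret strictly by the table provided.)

Gentamicin 24 mm: ≥ 21 mm ⇒ susceptible
Vancomycin 17 mm: ≤ 17 mm — resistant
Amikacin 17 mm: in 13–18 mm → Intermediate
Moxifloxacin: 7 mm is ≤ 7 mm → R
Meropenem 13 mm: in 10–14 mm ⇒ Intermediate
Colistin: 8 mm is ≤ 11 mm → resistant
Penicillin (37 mm) ≥ 30 mm — Susceptible
Tobramycin 25 mm: ≥ 25 mm ⇒ susceptible

S, R, I, R, I, R, S, S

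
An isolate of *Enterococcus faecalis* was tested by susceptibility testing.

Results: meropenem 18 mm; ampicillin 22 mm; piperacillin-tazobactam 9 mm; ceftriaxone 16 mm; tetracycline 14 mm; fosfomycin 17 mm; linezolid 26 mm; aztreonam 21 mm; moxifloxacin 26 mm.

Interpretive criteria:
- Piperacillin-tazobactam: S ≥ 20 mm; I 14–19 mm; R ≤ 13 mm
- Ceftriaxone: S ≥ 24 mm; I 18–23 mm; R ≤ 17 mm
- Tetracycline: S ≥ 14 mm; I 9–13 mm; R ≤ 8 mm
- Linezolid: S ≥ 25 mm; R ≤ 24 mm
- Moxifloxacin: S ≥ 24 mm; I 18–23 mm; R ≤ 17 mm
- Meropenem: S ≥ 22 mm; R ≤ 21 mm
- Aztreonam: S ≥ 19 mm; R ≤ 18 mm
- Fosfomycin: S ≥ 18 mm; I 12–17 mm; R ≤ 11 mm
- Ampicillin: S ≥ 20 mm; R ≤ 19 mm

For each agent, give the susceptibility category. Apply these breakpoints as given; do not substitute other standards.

R, S, R, R, S, I, S, S, S

Meropenem (18 mm) ≤ 21 mm ⇒ Resistant
Ampicillin (22 mm) ≥ 20 mm → Susceptible
Piperacillin-tazobactam: 9 mm is ≤ 13 mm → R
Ceftriaxone: 16 mm is ≤ 17 mm — R
Tetracycline: 14 mm is ≥ 14 mm → Susceptible
Fosfomycin: 17 mm is in 12–17 mm ⇒ I
Linezolid: 26 mm is ≥ 25 mm → Susceptible
Aztreonam (21 mm) ≥ 19 mm ⇒ susceptible
Moxifloxacin (26 mm) ≥ 24 mm — Susceptible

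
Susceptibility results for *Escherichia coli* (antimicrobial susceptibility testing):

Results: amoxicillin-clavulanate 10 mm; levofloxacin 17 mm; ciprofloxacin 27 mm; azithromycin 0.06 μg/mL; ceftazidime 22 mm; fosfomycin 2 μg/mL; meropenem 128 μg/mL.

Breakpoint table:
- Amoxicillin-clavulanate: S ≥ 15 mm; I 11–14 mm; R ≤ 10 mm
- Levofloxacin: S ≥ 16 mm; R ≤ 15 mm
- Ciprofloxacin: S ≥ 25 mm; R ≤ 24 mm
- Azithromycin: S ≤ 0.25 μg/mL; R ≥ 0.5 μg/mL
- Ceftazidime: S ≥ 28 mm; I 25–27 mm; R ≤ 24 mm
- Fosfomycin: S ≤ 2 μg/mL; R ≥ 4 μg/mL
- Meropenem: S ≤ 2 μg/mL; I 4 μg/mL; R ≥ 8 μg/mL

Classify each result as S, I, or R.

Amoxicillin-clavulanate: 10 mm is ≤ 10 mm — resistant
Levofloxacin (17 mm) ≥ 16 mm — Susceptible
Ciprofloxacin: 27 mm is ≥ 25 mm — susceptible
Azithromycin (0.06 μg/mL) ≤ 0.25 μg/mL → S
Ceftazidime (22 mm) ≤ 24 mm — R
Fosfomycin: 2 μg/mL is ≤ 2 μg/mL → Susceptible
Meropenem: 128 μg/mL is ≥ 8 μg/mL ⇒ R

R, S, S, S, R, S, R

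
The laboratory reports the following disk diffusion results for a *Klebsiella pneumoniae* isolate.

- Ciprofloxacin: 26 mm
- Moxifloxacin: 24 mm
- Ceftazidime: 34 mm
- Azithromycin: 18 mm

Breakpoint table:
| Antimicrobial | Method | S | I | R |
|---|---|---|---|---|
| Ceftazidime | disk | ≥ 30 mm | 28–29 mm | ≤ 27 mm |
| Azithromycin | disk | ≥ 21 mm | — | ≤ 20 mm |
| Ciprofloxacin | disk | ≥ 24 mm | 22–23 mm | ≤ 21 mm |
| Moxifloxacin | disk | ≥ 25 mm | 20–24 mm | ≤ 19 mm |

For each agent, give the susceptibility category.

S, I, S, R

Ciprofloxacin (26 mm) ≥ 24 mm → S
Moxifloxacin: 24 mm is in 20–24 mm — Intermediate
Ceftazidime 34 mm: ≥ 30 mm ⇒ S
Azithromycin (18 mm) ≤ 20 mm → R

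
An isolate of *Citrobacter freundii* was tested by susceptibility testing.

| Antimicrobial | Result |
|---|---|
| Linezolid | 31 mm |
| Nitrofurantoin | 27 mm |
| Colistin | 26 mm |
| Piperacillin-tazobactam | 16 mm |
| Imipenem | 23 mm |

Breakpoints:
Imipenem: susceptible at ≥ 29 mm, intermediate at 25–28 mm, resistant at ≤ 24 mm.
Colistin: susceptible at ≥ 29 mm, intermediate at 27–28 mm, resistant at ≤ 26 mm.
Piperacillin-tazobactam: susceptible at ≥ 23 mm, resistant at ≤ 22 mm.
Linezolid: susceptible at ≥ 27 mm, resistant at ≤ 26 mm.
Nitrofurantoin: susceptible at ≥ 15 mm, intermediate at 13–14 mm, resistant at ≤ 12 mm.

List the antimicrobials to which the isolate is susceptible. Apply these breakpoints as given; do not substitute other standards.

linezolid, nitrofurantoin

Linezolid (31 mm) ≥ 27 mm — Susceptible
Nitrofurantoin 27 mm: ≥ 15 mm ⇒ Susceptible
Colistin: 26 mm is ≤ 26 mm ⇒ resistant
Piperacillin-tazobactam (16 mm) ≤ 22 mm ⇒ resistant
Imipenem 23 mm: ≤ 24 mm — R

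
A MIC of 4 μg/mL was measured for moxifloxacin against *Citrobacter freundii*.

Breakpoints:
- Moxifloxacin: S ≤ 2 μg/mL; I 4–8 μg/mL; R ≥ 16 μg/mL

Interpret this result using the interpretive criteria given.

Intermediate

Moxifloxacin (4 μg/mL) in 4–8 μg/mL — Intermediate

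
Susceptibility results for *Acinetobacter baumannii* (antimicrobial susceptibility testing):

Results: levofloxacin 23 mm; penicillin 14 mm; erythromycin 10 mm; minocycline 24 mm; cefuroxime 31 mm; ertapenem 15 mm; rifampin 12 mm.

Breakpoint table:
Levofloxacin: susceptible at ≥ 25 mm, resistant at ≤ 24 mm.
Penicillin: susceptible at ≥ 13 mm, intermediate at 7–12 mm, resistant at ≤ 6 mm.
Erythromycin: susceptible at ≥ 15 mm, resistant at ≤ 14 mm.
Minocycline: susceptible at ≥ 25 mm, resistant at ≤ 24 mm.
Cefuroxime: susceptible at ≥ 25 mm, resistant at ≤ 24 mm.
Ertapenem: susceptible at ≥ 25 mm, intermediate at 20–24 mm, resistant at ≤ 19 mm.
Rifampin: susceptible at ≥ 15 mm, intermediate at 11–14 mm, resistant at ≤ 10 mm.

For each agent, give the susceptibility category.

Levofloxacin (23 mm) ≤ 24 mm — resistant
Penicillin (14 mm) ≥ 13 mm — S
Erythromycin 10 mm: ≤ 14 mm → R
Minocycline (24 mm) ≤ 24 mm — resistant
Cefuroxime (31 mm) ≥ 25 mm ⇒ S
Ertapenem: 15 mm is ≤ 19 mm ⇒ resistant
Rifampin 12 mm: in 11–14 mm ⇒ I

R, S, R, R, S, R, I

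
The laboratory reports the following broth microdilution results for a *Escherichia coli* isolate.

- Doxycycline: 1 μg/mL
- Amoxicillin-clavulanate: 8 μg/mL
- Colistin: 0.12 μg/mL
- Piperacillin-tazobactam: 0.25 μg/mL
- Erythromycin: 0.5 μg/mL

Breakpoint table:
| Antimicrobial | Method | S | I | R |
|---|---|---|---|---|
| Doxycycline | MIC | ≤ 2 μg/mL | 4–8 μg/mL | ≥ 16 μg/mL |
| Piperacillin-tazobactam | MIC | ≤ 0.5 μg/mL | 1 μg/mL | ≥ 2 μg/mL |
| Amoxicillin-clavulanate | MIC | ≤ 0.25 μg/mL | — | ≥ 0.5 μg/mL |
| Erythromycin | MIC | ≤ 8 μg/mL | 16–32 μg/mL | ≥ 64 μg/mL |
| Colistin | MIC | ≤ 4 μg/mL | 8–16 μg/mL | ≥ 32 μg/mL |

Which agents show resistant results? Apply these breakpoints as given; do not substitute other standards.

Doxycycline 1 μg/mL: ≤ 2 μg/mL ⇒ Susceptible
Amoxicillin-clavulanate 8 μg/mL: ≥ 0.5 μg/mL ⇒ R
Colistin 0.12 μg/mL: ≤ 4 μg/mL — S
Piperacillin-tazobactam 0.25 μg/mL: ≤ 0.5 μg/mL → Susceptible
Erythromycin: 0.5 μg/mL is ≤ 8 μg/mL ⇒ susceptible

amoxicillin-clavulanate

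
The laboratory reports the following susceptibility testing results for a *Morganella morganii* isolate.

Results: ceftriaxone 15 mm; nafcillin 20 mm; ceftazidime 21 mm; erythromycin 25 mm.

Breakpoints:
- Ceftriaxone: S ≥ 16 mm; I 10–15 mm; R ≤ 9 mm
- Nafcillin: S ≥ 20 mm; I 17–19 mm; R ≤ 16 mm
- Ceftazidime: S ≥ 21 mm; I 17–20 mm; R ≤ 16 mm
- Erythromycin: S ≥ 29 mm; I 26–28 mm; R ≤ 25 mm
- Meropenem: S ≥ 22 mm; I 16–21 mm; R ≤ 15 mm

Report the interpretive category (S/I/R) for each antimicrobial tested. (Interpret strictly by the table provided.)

I, S, S, R

Ceftriaxone (15 mm) in 10–15 mm → I
Nafcillin (20 mm) ≥ 20 mm ⇒ Susceptible
Ceftazidime: 21 mm is ≥ 21 mm — susceptible
Erythromycin: 25 mm is ≤ 25 mm → Resistant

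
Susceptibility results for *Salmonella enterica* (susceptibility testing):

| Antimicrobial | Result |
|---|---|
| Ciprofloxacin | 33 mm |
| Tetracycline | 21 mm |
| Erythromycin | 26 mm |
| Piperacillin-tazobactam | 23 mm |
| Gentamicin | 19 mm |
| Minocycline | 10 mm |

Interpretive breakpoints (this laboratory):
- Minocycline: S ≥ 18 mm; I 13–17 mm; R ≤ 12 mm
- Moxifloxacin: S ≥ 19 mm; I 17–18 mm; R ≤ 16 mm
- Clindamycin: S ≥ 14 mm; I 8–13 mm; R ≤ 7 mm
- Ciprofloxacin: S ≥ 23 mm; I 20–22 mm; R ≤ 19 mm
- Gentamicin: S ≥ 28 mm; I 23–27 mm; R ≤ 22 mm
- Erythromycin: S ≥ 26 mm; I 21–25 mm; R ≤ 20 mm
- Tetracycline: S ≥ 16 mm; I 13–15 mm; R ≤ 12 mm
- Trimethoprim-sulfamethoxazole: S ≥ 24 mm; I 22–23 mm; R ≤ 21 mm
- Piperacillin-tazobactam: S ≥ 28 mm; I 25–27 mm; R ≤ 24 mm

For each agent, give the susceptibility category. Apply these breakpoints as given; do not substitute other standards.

S, S, S, R, R, R

Ciprofloxacin: 33 mm is ≥ 23 mm → susceptible
Tetracycline (21 mm) ≥ 16 mm ⇒ Susceptible
Erythromycin: 26 mm is ≥ 26 mm — susceptible
Piperacillin-tazobactam (23 mm) ≤ 24 mm — resistant
Gentamicin (19 mm) ≤ 22 mm — Resistant
Minocycline 10 mm: ≤ 12 mm ⇒ Resistant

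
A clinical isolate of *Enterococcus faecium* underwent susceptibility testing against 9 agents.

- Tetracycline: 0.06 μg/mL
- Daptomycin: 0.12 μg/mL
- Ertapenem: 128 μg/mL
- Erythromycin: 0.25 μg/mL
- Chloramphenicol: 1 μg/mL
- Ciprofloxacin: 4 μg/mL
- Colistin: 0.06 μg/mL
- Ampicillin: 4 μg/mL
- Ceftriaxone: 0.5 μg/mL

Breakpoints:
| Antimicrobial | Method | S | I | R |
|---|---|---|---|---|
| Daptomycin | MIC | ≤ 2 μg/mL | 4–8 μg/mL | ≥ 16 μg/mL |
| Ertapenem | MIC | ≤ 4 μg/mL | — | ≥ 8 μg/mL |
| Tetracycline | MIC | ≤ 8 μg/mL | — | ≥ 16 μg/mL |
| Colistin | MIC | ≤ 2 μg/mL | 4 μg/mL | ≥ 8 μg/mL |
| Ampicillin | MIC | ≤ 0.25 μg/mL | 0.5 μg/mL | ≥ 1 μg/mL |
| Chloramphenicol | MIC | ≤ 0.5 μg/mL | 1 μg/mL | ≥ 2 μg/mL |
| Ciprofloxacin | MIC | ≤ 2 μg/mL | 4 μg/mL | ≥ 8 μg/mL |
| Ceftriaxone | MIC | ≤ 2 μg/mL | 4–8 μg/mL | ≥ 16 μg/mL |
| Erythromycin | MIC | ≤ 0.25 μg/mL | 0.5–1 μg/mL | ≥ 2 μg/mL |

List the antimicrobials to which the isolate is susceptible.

Tetracycline (0.06 μg/mL) ≤ 8 μg/mL ⇒ susceptible
Daptomycin (0.12 μg/mL) ≤ 2 μg/mL ⇒ Susceptible
Ertapenem: 128 μg/mL is ≥ 8 μg/mL → R
Erythromycin: 0.25 μg/mL is ≤ 0.25 μg/mL → S
Chloramphenicol: 1 μg/mL is = 1 μg/mL → intermediate
Ciprofloxacin: 4 μg/mL is = 4 μg/mL → Intermediate
Colistin (0.06 μg/mL) ≤ 2 μg/mL → susceptible
Ampicillin (4 μg/mL) ≥ 1 μg/mL — resistant
Ceftriaxone 0.5 μg/mL: ≤ 2 μg/mL — Susceptible

tetracycline, daptomycin, erythromycin, colistin, ceftriaxone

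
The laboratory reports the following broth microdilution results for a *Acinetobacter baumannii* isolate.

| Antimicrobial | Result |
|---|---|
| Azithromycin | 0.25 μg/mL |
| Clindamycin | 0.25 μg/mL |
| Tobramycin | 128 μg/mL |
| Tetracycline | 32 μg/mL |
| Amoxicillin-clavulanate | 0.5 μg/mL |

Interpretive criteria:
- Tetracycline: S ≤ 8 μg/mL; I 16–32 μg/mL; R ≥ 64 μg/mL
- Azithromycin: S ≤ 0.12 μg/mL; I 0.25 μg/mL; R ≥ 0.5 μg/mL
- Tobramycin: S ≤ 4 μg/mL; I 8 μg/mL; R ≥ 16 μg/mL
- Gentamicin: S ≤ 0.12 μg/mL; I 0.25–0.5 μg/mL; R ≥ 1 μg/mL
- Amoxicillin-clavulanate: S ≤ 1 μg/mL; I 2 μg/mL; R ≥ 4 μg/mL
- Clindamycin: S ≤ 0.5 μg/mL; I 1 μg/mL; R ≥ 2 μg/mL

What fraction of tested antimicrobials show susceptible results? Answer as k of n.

2 of 5

Azithromycin: 0.25 μg/mL is = 0.25 μg/mL — intermediate
Clindamycin 0.25 μg/mL: ≤ 0.5 μg/mL → susceptible
Tobramycin (128 μg/mL) ≥ 16 μg/mL ⇒ R
Tetracycline: 32 μg/mL is in 16–32 μg/mL — intermediate
Amoxicillin-clavulanate 0.5 μg/mL: ≤ 1 μg/mL → Susceptible
Susceptible: 2/5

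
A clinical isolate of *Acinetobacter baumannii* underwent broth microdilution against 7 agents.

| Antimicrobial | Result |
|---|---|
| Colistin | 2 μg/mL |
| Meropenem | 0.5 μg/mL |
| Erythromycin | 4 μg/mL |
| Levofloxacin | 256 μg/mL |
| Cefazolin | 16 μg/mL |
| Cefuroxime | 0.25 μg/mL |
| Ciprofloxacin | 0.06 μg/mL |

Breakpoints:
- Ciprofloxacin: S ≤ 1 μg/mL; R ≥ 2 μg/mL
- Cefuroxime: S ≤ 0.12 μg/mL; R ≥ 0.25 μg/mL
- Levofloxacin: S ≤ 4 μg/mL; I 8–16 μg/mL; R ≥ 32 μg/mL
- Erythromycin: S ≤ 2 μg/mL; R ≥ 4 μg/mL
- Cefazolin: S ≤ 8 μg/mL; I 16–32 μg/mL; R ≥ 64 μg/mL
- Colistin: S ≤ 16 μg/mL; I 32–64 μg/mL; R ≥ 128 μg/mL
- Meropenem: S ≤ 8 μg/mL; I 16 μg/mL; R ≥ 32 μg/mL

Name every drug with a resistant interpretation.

erythromycin, levofloxacin, cefuroxime

Colistin 2 μg/mL: ≤ 16 μg/mL ⇒ S
Meropenem (0.5 μg/mL) ≤ 8 μg/mL — S
Erythromycin 4 μg/mL: ≥ 4 μg/mL → resistant
Levofloxacin (256 μg/mL) ≥ 32 μg/mL → Resistant
Cefazolin 16 μg/mL: in 16–32 μg/mL → Intermediate
Cefuroxime: 0.25 μg/mL is ≥ 0.25 μg/mL → Resistant
Ciprofloxacin (0.06 μg/mL) ≤ 1 μg/mL — Susceptible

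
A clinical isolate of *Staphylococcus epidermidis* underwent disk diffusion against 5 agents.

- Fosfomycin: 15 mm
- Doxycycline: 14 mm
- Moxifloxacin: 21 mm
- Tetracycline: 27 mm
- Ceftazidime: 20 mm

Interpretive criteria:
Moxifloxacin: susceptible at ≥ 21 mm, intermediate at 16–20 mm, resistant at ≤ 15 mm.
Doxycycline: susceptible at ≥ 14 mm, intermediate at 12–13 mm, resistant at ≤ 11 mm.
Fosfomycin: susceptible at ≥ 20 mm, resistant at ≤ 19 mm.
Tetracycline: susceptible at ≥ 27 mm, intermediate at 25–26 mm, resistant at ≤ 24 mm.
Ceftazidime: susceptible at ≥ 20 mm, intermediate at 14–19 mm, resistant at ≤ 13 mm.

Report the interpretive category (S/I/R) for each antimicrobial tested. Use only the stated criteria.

Fosfomycin 15 mm: ≤ 19 mm ⇒ resistant
Doxycycline 14 mm: ≥ 14 mm — Susceptible
Moxifloxacin (21 mm) ≥ 21 mm — Susceptible
Tetracycline (27 mm) ≥ 27 mm ⇒ Susceptible
Ceftazidime 20 mm: ≥ 20 mm — Susceptible

R, S, S, S, S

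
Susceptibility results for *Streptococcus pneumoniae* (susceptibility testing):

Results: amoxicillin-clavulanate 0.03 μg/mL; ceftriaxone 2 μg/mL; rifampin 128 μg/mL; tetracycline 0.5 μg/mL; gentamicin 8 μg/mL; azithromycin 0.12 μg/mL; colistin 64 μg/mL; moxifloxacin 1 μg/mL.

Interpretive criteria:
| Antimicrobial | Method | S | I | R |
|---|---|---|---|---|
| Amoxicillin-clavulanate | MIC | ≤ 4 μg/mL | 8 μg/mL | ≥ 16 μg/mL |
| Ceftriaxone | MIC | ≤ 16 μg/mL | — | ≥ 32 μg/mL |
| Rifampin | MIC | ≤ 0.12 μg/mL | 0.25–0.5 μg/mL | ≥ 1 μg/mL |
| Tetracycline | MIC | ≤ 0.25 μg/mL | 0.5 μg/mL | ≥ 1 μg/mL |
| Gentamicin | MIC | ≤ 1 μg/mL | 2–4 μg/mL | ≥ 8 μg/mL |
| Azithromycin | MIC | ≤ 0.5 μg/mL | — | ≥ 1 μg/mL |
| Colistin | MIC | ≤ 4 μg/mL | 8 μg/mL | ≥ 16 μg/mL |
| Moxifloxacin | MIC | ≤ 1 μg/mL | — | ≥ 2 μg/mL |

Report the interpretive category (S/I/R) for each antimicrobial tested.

Amoxicillin-clavulanate: 0.03 μg/mL is ≤ 4 μg/mL — susceptible
Ceftriaxone 2 μg/mL: ≤ 16 μg/mL ⇒ Susceptible
Rifampin: 128 μg/mL is ≥ 1 μg/mL ⇒ resistant
Tetracycline 0.5 μg/mL: = 0.5 μg/mL → intermediate
Gentamicin: 8 μg/mL is ≥ 8 μg/mL → resistant
Azithromycin 0.12 μg/mL: ≤ 0.5 μg/mL ⇒ Susceptible
Colistin 64 μg/mL: ≥ 16 μg/mL ⇒ resistant
Moxifloxacin: 1 μg/mL is ≤ 1 μg/mL ⇒ susceptible

S, S, R, I, R, S, R, S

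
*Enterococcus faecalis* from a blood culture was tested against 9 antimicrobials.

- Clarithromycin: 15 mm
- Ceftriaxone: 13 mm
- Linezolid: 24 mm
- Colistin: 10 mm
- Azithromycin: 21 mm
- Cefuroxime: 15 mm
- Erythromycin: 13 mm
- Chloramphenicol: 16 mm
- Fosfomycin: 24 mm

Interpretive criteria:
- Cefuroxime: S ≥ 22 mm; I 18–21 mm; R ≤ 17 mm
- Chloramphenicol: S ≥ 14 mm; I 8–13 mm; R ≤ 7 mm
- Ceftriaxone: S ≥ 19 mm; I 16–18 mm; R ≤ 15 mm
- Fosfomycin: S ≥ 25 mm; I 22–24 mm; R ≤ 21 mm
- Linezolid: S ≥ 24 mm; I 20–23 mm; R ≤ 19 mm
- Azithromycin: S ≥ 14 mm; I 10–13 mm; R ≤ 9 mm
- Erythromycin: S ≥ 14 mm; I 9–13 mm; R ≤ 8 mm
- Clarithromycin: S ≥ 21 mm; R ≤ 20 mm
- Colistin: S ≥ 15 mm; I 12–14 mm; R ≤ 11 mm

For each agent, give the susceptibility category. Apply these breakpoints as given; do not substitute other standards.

Clarithromycin 15 mm: ≤ 20 mm ⇒ Resistant
Ceftriaxone 13 mm: ≤ 15 mm → resistant
Linezolid: 24 mm is ≥ 24 mm → Susceptible
Colistin (10 mm) ≤ 11 mm — resistant
Azithromycin: 21 mm is ≥ 14 mm → susceptible
Cefuroxime 15 mm: ≤ 17 mm — R
Erythromycin 13 mm: in 9–13 mm ⇒ Intermediate
Chloramphenicol (16 mm) ≥ 14 mm — S
Fosfomycin (24 mm) in 22–24 mm ⇒ intermediate

R, R, S, R, S, R, I, S, I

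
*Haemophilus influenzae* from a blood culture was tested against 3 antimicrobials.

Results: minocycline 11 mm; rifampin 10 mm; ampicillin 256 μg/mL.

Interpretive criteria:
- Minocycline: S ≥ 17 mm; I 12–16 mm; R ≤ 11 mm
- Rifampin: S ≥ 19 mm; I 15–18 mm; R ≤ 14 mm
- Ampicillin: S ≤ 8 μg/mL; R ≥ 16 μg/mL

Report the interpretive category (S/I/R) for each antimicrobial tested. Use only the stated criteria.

R, R, R

Minocycline (11 mm) ≤ 11 mm ⇒ Resistant
Rifampin: 10 mm is ≤ 14 mm — resistant
Ampicillin: 256 μg/mL is ≥ 16 μg/mL — R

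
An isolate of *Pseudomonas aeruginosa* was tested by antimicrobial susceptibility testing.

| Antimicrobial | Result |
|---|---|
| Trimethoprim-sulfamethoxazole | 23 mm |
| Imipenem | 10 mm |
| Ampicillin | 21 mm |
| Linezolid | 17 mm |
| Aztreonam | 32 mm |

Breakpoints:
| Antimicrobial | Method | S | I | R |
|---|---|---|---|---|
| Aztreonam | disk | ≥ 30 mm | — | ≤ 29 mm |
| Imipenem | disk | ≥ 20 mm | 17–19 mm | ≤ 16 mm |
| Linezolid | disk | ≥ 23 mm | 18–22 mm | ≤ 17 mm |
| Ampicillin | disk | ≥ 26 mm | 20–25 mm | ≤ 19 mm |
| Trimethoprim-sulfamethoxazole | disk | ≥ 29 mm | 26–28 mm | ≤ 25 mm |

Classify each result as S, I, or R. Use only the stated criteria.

Trimethoprim-sulfamethoxazole (23 mm) ≤ 25 mm → resistant
Imipenem: 10 mm is ≤ 16 mm → resistant
Ampicillin 21 mm: in 20–25 mm → I
Linezolid (17 mm) ≤ 17 mm — resistant
Aztreonam 32 mm: ≥ 30 mm → S

R, R, I, R, S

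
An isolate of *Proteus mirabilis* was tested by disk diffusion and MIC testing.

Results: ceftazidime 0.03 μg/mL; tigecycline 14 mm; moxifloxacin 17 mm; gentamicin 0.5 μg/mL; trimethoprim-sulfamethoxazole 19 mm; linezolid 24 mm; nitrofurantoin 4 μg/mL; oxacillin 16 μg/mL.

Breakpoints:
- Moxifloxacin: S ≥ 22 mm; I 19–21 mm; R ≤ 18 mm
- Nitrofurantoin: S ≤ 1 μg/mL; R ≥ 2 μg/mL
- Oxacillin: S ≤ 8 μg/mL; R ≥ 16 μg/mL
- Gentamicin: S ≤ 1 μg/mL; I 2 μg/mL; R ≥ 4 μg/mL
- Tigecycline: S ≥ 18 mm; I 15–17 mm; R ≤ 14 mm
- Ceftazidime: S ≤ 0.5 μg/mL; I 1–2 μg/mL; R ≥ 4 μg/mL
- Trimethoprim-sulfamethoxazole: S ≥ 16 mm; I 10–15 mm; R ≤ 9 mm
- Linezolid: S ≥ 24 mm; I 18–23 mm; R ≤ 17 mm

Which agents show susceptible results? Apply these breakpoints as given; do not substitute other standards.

ceftazidime, gentamicin, trimethoprim-sulfamethoxazole, linezolid

Ceftazidime 0.03 μg/mL: ≤ 0.5 μg/mL → Susceptible
Tigecycline: 14 mm is ≤ 14 mm — resistant
Moxifloxacin 17 mm: ≤ 18 mm → R
Gentamicin: 0.5 μg/mL is ≤ 1 μg/mL ⇒ S
Trimethoprim-sulfamethoxazole (19 mm) ≥ 16 mm — S
Linezolid: 24 mm is ≥ 24 mm ⇒ susceptible
Nitrofurantoin (4 μg/mL) ≥ 2 μg/mL → resistant
Oxacillin: 16 μg/mL is ≥ 16 μg/mL — Resistant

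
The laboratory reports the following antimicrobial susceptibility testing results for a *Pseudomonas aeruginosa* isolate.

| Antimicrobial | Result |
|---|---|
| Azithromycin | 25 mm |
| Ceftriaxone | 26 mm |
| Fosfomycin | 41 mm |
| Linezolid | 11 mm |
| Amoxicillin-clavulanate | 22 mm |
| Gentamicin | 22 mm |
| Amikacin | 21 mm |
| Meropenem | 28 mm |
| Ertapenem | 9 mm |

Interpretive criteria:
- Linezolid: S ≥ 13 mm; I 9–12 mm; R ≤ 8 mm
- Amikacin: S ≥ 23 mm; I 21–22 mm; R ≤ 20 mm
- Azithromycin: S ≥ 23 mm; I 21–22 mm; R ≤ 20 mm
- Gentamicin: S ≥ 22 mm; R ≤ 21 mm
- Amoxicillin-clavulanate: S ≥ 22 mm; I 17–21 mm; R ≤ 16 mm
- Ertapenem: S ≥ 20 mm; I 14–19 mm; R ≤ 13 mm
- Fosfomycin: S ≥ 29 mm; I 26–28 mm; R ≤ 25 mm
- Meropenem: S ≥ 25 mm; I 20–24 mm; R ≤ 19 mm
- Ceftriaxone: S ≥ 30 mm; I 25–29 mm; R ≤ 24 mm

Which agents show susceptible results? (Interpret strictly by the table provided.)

azithromycin, fosfomycin, amoxicillin-clavulanate, gentamicin, meropenem

Azithromycin (25 mm) ≥ 23 mm — S
Ceftriaxone 26 mm: in 25–29 mm → I
Fosfomycin 41 mm: ≥ 29 mm → susceptible
Linezolid (11 mm) in 9–12 mm ⇒ intermediate
Amoxicillin-clavulanate 22 mm: ≥ 22 mm ⇒ susceptible
Gentamicin: 22 mm is ≥ 22 mm → Susceptible
Amikacin (21 mm) in 21–22 mm — intermediate
Meropenem (28 mm) ≥ 25 mm — susceptible
Ertapenem: 9 mm is ≤ 13 mm → resistant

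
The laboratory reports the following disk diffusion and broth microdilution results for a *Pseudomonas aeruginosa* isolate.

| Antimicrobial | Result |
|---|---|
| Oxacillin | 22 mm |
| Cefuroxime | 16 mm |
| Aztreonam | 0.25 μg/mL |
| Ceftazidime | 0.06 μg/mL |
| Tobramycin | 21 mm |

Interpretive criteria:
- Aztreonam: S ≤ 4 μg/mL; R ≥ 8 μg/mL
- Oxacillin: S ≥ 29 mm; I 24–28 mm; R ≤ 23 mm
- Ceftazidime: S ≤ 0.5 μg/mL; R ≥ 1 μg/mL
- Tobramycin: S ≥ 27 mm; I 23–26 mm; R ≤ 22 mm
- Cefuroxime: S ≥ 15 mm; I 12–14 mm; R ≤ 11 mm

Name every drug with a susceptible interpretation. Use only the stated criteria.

Oxacillin: 22 mm is ≤ 23 mm ⇒ Resistant
Cefuroxime 16 mm: ≥ 15 mm ⇒ Susceptible
Aztreonam 0.25 μg/mL: ≤ 4 μg/mL — Susceptible
Ceftazidime (0.06 μg/mL) ≤ 0.5 μg/mL → Susceptible
Tobramycin 21 mm: ≤ 22 mm → R

cefuroxime, aztreonam, ceftazidime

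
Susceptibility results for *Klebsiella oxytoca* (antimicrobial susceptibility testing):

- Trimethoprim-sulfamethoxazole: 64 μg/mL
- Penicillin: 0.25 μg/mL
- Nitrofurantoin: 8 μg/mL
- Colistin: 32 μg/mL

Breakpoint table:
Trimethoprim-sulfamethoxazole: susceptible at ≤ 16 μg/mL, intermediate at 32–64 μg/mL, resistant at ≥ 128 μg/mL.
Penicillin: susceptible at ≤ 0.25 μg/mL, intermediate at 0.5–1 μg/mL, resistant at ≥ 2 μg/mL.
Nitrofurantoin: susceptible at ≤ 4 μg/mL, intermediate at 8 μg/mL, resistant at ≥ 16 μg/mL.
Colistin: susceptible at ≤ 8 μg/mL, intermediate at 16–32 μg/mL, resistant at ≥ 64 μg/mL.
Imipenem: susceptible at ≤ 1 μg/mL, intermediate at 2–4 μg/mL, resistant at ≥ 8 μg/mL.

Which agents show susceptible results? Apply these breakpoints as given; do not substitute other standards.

penicillin

Trimethoprim-sulfamethoxazole: 64 μg/mL is in 32–64 μg/mL ⇒ I
Penicillin (0.25 μg/mL) ≤ 0.25 μg/mL — S
Nitrofurantoin: 8 μg/mL is = 8 μg/mL → I
Colistin: 32 μg/mL is in 16–32 μg/mL → intermediate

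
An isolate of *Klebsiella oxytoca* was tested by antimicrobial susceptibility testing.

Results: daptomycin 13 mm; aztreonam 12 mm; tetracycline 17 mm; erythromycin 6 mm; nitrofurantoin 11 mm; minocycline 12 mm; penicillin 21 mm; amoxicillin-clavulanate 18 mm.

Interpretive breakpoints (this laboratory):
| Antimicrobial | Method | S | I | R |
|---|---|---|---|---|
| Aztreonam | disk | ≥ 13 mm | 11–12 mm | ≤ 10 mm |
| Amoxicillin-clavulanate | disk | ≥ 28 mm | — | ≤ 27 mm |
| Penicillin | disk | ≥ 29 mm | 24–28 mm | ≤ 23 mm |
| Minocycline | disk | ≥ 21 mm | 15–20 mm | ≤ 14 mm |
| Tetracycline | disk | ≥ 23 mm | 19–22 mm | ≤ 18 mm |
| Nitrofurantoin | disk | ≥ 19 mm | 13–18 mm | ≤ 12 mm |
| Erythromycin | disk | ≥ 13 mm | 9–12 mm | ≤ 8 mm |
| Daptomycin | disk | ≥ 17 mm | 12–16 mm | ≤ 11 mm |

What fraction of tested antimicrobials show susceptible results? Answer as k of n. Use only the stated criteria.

Daptomycin (13 mm) in 12–16 mm → I
Aztreonam (12 mm) in 11–12 mm → I
Tetracycline 17 mm: ≤ 18 mm → Resistant
Erythromycin 6 mm: ≤ 8 mm — Resistant
Nitrofurantoin: 11 mm is ≤ 12 mm — Resistant
Minocycline: 12 mm is ≤ 14 mm → resistant
Penicillin (21 mm) ≤ 23 mm → Resistant
Amoxicillin-clavulanate (18 mm) ≤ 27 mm ⇒ resistant
Susceptible: 0/8

0 of 8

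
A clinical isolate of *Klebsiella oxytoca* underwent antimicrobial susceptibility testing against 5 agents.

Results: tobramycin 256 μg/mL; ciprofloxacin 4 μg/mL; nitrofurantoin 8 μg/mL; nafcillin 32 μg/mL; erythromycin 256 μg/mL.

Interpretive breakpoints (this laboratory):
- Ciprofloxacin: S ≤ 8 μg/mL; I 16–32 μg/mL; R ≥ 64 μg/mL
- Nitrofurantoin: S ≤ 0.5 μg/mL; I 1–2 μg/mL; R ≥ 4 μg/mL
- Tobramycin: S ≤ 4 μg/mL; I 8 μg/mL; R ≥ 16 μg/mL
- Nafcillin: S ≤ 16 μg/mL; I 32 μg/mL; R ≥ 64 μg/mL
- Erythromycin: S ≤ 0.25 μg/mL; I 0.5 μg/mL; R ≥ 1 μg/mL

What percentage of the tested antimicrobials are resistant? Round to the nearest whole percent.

60%

Tobramycin 256 μg/mL: ≥ 16 μg/mL ⇒ resistant
Ciprofloxacin (4 μg/mL) ≤ 8 μg/mL ⇒ susceptible
Nitrofurantoin (8 μg/mL) ≥ 4 μg/mL → Resistant
Nafcillin: 32 μg/mL is = 32 μg/mL — intermediate
Erythromycin: 256 μg/mL is ≥ 1 μg/mL — Resistant
Resistant: 3/5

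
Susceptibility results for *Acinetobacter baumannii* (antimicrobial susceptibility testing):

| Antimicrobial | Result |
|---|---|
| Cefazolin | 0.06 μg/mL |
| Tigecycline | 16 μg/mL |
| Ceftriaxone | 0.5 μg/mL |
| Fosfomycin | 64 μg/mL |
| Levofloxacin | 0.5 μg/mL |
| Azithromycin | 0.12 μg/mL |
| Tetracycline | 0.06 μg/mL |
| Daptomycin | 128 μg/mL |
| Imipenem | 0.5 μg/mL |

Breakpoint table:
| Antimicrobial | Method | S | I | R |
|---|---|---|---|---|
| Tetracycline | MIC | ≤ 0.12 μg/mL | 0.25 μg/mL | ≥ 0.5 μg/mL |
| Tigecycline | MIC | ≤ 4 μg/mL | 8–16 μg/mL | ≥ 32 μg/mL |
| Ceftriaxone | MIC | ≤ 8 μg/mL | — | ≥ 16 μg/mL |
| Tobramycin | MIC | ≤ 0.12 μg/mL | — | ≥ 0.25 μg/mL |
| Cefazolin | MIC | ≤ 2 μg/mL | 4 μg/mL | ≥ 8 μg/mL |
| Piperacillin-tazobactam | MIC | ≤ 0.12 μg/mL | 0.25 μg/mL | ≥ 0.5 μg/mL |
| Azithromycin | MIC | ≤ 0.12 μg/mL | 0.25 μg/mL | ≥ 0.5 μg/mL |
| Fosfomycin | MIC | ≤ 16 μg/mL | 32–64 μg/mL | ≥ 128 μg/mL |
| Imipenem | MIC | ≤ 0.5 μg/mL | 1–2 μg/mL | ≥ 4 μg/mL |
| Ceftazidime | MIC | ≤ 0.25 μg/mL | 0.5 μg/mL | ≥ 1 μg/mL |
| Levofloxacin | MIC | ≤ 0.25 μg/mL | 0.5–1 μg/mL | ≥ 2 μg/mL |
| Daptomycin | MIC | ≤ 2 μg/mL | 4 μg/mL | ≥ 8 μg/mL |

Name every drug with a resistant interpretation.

Cefazolin: 0.06 μg/mL is ≤ 2 μg/mL ⇒ Susceptible
Tigecycline (16 μg/mL) in 8–16 μg/mL → I
Ceftriaxone 0.5 μg/mL: ≤ 8 μg/mL → S
Fosfomycin 64 μg/mL: in 32–64 μg/mL ⇒ I
Levofloxacin (0.5 μg/mL) in 0.5–1 μg/mL — intermediate
Azithromycin 0.12 μg/mL: ≤ 0.12 μg/mL ⇒ Susceptible
Tetracycline 0.06 μg/mL: ≤ 0.12 μg/mL — Susceptible
Daptomycin: 128 μg/mL is ≥ 8 μg/mL — R
Imipenem 0.5 μg/mL: ≤ 0.5 μg/mL — susceptible

daptomycin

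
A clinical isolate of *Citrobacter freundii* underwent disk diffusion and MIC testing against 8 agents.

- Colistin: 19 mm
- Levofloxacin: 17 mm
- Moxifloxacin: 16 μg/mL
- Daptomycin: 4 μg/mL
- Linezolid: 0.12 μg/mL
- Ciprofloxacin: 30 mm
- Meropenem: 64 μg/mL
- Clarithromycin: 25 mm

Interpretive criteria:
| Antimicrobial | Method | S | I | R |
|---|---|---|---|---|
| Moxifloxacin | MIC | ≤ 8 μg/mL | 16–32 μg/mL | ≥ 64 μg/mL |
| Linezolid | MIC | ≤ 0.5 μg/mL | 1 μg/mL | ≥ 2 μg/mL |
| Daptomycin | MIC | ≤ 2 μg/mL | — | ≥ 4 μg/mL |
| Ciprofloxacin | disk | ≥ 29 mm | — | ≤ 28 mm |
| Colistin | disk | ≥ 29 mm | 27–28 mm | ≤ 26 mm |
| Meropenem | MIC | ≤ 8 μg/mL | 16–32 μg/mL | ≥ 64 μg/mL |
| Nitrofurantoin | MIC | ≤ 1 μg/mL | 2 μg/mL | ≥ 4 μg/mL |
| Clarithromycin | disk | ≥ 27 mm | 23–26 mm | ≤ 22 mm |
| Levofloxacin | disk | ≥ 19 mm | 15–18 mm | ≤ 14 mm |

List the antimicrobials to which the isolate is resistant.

colistin, daptomycin, meropenem

Colistin (19 mm) ≤ 26 mm ⇒ Resistant
Levofloxacin (17 mm) in 15–18 mm → Intermediate
Moxifloxacin: 16 μg/mL is in 16–32 μg/mL ⇒ Intermediate
Daptomycin 4 μg/mL: ≥ 4 μg/mL — R
Linezolid (0.12 μg/mL) ≤ 0.5 μg/mL ⇒ Susceptible
Ciprofloxacin 30 mm: ≥ 29 mm → susceptible
Meropenem 64 μg/mL: ≥ 64 μg/mL — resistant
Clarithromycin: 25 mm is in 23–26 mm ⇒ Intermediate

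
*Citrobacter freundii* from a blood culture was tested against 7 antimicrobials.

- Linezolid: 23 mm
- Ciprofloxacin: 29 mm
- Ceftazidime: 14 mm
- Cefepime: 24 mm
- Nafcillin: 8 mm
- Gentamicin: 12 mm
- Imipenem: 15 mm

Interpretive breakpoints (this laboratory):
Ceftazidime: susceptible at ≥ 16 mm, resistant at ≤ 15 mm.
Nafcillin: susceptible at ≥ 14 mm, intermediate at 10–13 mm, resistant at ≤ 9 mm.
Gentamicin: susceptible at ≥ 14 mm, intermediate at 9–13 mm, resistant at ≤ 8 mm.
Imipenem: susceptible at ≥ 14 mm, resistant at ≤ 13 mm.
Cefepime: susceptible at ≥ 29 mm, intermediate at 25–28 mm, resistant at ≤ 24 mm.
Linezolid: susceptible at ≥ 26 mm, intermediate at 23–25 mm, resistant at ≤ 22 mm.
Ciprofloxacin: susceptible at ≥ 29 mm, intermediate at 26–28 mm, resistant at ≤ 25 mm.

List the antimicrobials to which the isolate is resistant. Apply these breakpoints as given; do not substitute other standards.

ceftazidime, cefepime, nafcillin

Linezolid (23 mm) in 23–25 mm ⇒ intermediate
Ciprofloxacin (29 mm) ≥ 29 mm ⇒ Susceptible
Ceftazidime (14 mm) ≤ 15 mm — R
Cefepime (24 mm) ≤ 24 mm — resistant
Nafcillin (8 mm) ≤ 9 mm ⇒ Resistant
Gentamicin (12 mm) in 9–13 mm → I
Imipenem (15 mm) ≥ 14 mm ⇒ susceptible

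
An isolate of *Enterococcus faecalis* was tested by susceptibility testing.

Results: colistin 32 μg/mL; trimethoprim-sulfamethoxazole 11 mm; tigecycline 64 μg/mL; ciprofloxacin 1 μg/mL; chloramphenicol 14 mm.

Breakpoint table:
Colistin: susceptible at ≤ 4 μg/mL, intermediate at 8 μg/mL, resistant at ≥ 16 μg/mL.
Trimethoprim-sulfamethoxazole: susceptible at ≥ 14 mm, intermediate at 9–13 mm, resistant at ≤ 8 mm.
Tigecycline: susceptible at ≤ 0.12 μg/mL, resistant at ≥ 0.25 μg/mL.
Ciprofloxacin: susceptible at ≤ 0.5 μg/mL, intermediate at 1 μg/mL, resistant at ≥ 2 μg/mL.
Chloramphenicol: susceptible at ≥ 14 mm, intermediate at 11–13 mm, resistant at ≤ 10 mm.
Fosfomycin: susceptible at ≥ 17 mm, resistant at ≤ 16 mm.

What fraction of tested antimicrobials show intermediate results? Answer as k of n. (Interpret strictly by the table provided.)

Colistin: 32 μg/mL is ≥ 16 μg/mL → Resistant
Trimethoprim-sulfamethoxazole 11 mm: in 9–13 mm → intermediate
Tigecycline: 64 μg/mL is ≥ 0.25 μg/mL — resistant
Ciprofloxacin (1 μg/mL) = 1 μg/mL — I
Chloramphenicol: 14 mm is ≥ 14 mm ⇒ S
Intermediate: 2/5

2 of 5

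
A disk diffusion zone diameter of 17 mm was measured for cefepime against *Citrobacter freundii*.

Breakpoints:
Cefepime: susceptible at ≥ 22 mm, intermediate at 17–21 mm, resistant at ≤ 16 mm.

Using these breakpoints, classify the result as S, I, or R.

Intermediate

Cefepime 17 mm: in 17–21 mm — intermediate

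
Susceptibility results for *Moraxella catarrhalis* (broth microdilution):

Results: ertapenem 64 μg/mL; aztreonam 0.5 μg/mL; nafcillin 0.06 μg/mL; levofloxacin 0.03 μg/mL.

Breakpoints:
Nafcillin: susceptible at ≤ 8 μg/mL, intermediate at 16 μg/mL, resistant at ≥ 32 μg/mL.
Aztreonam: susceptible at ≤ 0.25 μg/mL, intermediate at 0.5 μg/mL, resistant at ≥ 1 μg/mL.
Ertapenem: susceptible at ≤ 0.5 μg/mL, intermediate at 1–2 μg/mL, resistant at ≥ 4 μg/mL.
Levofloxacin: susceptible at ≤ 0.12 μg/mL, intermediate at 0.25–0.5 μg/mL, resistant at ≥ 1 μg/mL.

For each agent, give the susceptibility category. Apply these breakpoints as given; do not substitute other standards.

R, I, S, S

Ertapenem 64 μg/mL: ≥ 4 μg/mL ⇒ resistant
Aztreonam: 0.5 μg/mL is = 0.5 μg/mL → I
Nafcillin (0.06 μg/mL) ≤ 8 μg/mL → susceptible
Levofloxacin (0.03 μg/mL) ≤ 0.12 μg/mL → susceptible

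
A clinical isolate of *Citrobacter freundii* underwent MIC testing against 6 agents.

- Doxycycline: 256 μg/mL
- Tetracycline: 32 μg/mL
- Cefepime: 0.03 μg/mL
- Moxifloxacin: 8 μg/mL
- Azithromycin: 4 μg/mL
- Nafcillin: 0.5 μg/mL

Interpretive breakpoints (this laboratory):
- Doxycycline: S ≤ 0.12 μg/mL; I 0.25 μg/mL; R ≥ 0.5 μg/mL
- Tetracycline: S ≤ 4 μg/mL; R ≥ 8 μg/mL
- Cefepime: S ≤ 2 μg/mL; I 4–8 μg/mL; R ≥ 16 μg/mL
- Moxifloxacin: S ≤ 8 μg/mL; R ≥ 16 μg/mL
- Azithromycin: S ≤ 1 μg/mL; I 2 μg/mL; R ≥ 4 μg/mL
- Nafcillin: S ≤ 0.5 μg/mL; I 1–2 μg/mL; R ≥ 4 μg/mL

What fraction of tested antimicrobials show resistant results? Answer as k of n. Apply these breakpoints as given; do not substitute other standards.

3 of 6

Doxycycline (256 μg/mL) ≥ 0.5 μg/mL — Resistant
Tetracycline 32 μg/mL: ≥ 8 μg/mL ⇒ R
Cefepime: 0.03 μg/mL is ≤ 2 μg/mL → susceptible
Moxifloxacin: 8 μg/mL is ≤ 8 μg/mL ⇒ Susceptible
Azithromycin: 4 μg/mL is ≥ 4 μg/mL ⇒ R
Nafcillin (0.5 μg/mL) ≤ 0.5 μg/mL — S
Resistant: 3/6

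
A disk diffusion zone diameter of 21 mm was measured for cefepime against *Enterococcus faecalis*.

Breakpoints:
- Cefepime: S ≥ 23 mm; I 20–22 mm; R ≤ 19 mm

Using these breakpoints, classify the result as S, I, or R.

Intermediate

Cefepime (21 mm) in 20–22 mm → Intermediate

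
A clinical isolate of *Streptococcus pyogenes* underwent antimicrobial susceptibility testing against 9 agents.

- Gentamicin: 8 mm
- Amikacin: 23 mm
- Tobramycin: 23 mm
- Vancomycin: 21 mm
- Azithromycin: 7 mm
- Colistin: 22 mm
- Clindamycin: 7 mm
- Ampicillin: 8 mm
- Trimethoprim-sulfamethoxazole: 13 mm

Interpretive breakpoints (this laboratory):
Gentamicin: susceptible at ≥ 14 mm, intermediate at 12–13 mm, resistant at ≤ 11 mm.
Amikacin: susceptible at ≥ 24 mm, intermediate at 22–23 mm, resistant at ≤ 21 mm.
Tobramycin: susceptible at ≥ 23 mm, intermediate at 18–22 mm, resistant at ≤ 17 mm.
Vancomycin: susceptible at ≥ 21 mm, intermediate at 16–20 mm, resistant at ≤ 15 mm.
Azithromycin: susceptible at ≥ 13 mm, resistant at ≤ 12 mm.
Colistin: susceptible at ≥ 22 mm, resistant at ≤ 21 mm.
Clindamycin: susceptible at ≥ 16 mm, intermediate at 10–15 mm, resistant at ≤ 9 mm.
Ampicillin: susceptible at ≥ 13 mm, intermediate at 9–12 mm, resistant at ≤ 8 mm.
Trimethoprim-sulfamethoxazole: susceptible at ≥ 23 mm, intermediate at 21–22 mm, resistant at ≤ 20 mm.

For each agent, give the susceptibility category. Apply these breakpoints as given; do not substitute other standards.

Gentamicin 8 mm: ≤ 11 mm ⇒ Resistant
Amikacin: 23 mm is in 22–23 mm → I
Tobramycin: 23 mm is ≥ 23 mm ⇒ S
Vancomycin (21 mm) ≥ 21 mm → S
Azithromycin (7 mm) ≤ 12 mm — resistant
Colistin (22 mm) ≥ 22 mm — susceptible
Clindamycin 7 mm: ≤ 9 mm — Resistant
Ampicillin (8 mm) ≤ 8 mm — resistant
Trimethoprim-sulfamethoxazole (13 mm) ≤ 20 mm ⇒ resistant

R, I, S, S, R, S, R, R, R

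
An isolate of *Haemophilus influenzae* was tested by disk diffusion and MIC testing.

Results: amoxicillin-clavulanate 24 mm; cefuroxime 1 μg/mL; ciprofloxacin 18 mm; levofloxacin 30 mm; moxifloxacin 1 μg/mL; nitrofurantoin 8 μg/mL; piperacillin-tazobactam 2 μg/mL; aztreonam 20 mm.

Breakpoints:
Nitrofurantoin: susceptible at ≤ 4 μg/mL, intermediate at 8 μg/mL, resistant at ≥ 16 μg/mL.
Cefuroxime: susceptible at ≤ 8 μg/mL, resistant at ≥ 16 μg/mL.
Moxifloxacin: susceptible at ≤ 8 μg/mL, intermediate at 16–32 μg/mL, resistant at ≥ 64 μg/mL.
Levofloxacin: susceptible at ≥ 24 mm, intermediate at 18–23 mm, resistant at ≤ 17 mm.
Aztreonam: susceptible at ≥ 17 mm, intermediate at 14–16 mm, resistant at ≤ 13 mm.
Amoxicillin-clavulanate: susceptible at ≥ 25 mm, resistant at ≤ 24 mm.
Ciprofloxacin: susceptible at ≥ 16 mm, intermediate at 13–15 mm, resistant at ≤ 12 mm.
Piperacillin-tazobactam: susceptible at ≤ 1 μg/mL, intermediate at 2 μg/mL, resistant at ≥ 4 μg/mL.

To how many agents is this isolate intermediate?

Amoxicillin-clavulanate: 24 mm is ≤ 24 mm ⇒ Resistant
Cefuroxime: 1 μg/mL is ≤ 8 μg/mL — susceptible
Ciprofloxacin 18 mm: ≥ 16 mm ⇒ S
Levofloxacin: 30 mm is ≥ 24 mm — S
Moxifloxacin 1 μg/mL: ≤ 8 μg/mL → Susceptible
Nitrofurantoin 8 μg/mL: = 8 μg/mL ⇒ I
Piperacillin-tazobactam 2 μg/mL: = 2 μg/mL — I
Aztreonam (20 mm) ≥ 17 mm → Susceptible
Intermediate: 2

2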